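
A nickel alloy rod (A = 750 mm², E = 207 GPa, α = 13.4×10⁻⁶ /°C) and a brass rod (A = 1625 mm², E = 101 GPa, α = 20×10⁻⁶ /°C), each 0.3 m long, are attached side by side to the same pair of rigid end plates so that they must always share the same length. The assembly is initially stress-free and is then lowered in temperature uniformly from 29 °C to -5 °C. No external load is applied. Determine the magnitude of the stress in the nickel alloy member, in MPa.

σ ≈ 23.9 MPa (compressive)

The brass has the larger α, so on cooling it would change length more than the nickel alloy if both were free. The rigid plates force a common final length, so the brass is put into tension and the nickel alloy into compression, with equal and opposite forces P (no external load).
Equating the net (thermal + elastic) strains gives |α₁ − α₂|·ΔT = P·[1/(A₁E₁) + 1/(A₂E₂)].
|α₁ − α₂|·ΔT = 6.6×10⁻⁶ × 34 = 0.0002244.
1/(A₁E₁) + 1/(A₂E₂) = 1/(750×207×10³) + 1/(1625×101×10³) = 1.253×10⁻⁸ N⁻¹.
So P = 0.0002244 / 1.253×10⁻⁸ = 17.9 kN.
σ_{nickel alloy} = P/A₁ = 17900/750 = 23.87 MPa, compressive.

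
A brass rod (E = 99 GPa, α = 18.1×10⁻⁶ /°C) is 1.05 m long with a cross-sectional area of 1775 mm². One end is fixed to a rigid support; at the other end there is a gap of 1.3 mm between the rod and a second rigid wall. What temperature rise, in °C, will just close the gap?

Contact occurs when the free expansion equals the gap: αΔT L = 1.3 mm.
So ΔT = g/(αL) = 1.3/(18.1×10⁻⁶ × 1050) = 68.4 °C.

ΔT ≈ 68.4 °C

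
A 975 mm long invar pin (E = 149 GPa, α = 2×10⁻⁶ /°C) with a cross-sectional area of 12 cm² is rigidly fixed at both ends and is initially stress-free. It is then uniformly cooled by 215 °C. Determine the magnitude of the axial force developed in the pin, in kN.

P ≈ 76.9 kN (tensile)

Full restraint means ε = 0, so the stress is σ = EαΔT = 149×10³ × 2×10⁻⁶ × 215 = 64.07 MPa.
Axial force P = σA = 64.07 × 1200 = 76880 N = 76.88 kN, tensile.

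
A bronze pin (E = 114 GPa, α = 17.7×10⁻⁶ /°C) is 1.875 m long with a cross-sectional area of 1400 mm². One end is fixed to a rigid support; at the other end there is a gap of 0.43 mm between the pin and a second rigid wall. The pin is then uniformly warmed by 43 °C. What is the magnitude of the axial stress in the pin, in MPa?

If the wall were absent the pin would grow by αΔT L = 17.7×10⁻⁶ × 43 × 1875 = 1.427 mm.
The gap closes (δ_free > 0.43 mm) and the wall then resists a further 1.427 − 0.43 = 0.9971 mm of expansion.
So σ = E(δ_free − g)/L = 114×10³ × 0.9971/1875 = 60.62 MPa.

σ ≈ 60.6 MPa (compressive)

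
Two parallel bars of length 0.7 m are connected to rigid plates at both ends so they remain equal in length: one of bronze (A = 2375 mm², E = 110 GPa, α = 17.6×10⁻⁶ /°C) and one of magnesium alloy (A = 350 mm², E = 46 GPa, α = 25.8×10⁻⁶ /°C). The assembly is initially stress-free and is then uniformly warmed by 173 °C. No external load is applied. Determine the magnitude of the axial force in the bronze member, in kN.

P ≈ 21.5 kN (tensile in the bronze)

Equilibrium of a rigid end plate with no external load gives equal and opposite internal forces ±P in the two members. Since α_{magnesium alloy} > α_{bronze}, heating drives the magnesium alloy into compression and the bronze into tension.
Compatibility of the two members (thermal + elastic change equal): (α₁ − α₂)ΔT = P·[1/(A₁E₁) + 1/(A₂E₂)].
|α₁ − α₂|·ΔT = 8.2×10⁻⁶ × 173 = 0.001419.
1/(A₁E₁) + 1/(A₂E₂) = 1/(2375×110×10³) + 1/(350×46×10³) = 6.594×10⁻⁸ N⁻¹.
P = 0.001419 / 6.594×10⁻⁸ = 21510 N = 21.51 kN.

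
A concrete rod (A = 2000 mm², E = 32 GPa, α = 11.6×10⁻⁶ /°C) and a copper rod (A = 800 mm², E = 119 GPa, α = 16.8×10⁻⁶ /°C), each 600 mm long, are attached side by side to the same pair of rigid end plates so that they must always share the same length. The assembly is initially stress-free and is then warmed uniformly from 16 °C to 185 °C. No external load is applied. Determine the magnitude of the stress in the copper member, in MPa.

Equilibrium of a rigid end plate with no external load gives equal and opposite internal forces ±P in the two members. Since α_{copper} > α_{concrete}, heating drives the copper into compression and the concrete into tension.
Setting the final lengths equal and cancelling L: (α₁ − α₂)ΔT = P/(A₁E₁) + P/(A₂E₂).
|α₁ − α₂|·ΔT = 5.2×10⁻⁶ × 169 = 0.0008788.
1/(A₁E₁) + 1/(A₂E₂) = 1/(2000×32×10³) + 1/(800×119×10³) = 2.613×10⁻⁸ N⁻¹.
P = 0.0008788 / 2.613×10⁻⁸ = 33630 N = 33.63 kN.
σ_{copper} = P/A₂ = 33630/800 = 42.04 MPa, compressive.

σ ≈ 42 MPa (compressive)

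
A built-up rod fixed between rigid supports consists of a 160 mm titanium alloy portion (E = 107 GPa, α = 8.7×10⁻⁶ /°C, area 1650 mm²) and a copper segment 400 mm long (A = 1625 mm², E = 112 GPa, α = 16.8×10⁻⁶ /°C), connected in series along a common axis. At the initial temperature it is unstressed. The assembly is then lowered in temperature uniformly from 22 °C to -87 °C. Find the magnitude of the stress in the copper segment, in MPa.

σ ≈ 175 MPa (tensile)

Free thermal contraction of the whole bar: Σ αᵢΔT Lᵢ = 8.7×10⁻⁶×109×160 + 16.8×10⁻⁶×109×400 = 0.8842 mm.
The rigid supports impose zero overall length change; the single axial force P common to all segments must satisfy P Σ Lᵢ/(AᵢEᵢ) = δ_free.
The series flexibility is Σ Lᵢ/(AᵢEᵢ) = 160/(1650×107×10³) + 400/(1625×112×10³) = 3.104×10⁻⁶ mm/N.
P = 0.8842 / 3.104×10⁻⁶ = 284900 N = 284.9 kN, tensile.
σ_{copper} = P / A = 284900 / 1625 = 175.3 MPa.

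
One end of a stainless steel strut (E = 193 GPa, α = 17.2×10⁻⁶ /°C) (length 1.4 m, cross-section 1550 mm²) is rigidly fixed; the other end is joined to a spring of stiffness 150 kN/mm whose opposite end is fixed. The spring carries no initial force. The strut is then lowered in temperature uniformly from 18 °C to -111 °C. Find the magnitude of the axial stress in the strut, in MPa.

If the spring were absent the strut would shorten by αΔT L = 17.2×10⁻⁶ × 129 × 1400 = 3.106 mm.
Let P be the tensile force in the spring. The strut extends elastically by PL/(AE) and the spring stretches by P/k; together these equal δ_free.
P [ L/(AE) + 1/k ] = δ_free → P [ 1400/(1550×193×10³) + 1/(150×10³) ] = 3.106.
P = 3.106 / 1.135×10⁻⁵ = 273800 N.
σ = P/A = 273800/1550 = 176.6 MPa.

σ ≈ 177 MPa (tensile)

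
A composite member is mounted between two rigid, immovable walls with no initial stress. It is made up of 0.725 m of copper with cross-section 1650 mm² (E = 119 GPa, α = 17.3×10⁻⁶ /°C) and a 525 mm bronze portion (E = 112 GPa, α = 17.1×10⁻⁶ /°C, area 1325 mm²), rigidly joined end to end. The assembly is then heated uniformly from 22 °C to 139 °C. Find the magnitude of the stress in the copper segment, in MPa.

With the walls removed the bar would change length by δ_free = Σ αᵢΔT Lᵢ = 17.3×10⁻⁶×117×725 + 17.1×10⁻⁶×117×525 = 2.518 mm.
The walls prevent any net length change, so an axial force P (same in every segment) develops. Compatibility: P · Σ Lᵢ/(AᵢEᵢ) = δ_free.
The series flexibility is Σ Lᵢ/(AᵢEᵢ) = 725/(1650×119×10³) + 525/(1325×112×10³) = 7.23×10⁻⁶ mm/N.
Hence P = δ_free / Σ(L/AE) = 2.518/7.23×10⁻⁶ = 348.2 kN (compressive).
σ_{copper} = P / A = 348200 / 1650 = 211.1 MPa.

σ ≈ 211 MPa (compressive)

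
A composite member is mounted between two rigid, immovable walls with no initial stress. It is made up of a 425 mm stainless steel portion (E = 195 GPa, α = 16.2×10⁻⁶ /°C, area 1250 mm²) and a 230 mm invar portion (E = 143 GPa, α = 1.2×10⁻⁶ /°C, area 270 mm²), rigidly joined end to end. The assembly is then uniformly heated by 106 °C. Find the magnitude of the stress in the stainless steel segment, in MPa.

σ ≈ 78.9 MPa (compressive)

With the walls removed the bar would change length by δ_free = Σ αᵢΔT Lᵢ = 16.2×10⁻⁶×106×425 + 1.2×10⁻⁶×106×230 = 0.7591 mm.
The walls prevent any net length change, so an axial force P (same in every segment) develops. Compatibility: P · Σ Lᵢ/(AᵢEᵢ) = δ_free.
The series flexibility is Σ Lᵢ/(AᵢEᵢ) = 425/(1250×195×10³) + 230/(270×143×10³) = 7.701×10⁻⁶ mm/N.
P = 0.7591 / 7.701×10⁻⁶ = 98570 N = 98.57 kN, compressive.
σ_{stainless steel} = P / A = 98570 / 1250 = 78.86 MPa.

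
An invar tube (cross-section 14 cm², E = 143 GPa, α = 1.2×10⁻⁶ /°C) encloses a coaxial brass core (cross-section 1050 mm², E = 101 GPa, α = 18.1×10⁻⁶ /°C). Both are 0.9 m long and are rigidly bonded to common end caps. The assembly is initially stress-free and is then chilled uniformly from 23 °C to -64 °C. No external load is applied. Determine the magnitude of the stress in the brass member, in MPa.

Equilibrium of a rigid end plate with no external load gives equal and opposite internal forces ±P in the two members. Since α_{brass} > α_{invar}, cooling drives the brass into tension and the invar into compression.
Equating the net (thermal + elastic) strains gives |α₁ − α₂|·ΔT = P·[1/(A₁E₁) + 1/(A₂E₂)].
|α₁ − α₂|·ΔT = 16.9×10⁻⁶ × 87 = 0.00147.
1/(A₁E₁) + 1/(A₂E₂) = 1/(1400×143×10³) + 1/(1050×101×10³) = 1.442×10⁻⁸ N⁻¹.
P = 0.00147 / 1.442×10⁻⁸ = 101900 N = 101.9 kN.
σ_{brass} = P/A₂ = 101900/1050 = 97.08 MPa, tensile.

σ ≈ 97.1 MPa (tensile)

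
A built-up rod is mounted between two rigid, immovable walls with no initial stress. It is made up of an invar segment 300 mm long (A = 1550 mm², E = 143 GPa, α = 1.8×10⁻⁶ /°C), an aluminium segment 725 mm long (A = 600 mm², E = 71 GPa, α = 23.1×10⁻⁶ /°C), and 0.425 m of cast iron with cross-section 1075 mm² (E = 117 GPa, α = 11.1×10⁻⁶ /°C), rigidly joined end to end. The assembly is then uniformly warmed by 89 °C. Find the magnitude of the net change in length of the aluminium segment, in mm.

With the walls removed the bar would change length by δ_free = Σ αᵢΔT Lᵢ = 1.8×10⁻⁶×89×300 + 23.1×10⁻⁶×89×725 + 11.1×10⁻⁶×89×425 = 1.958 mm.
The rigid supports impose zero overall length change; the single axial force P common to all segments must satisfy P Σ Lᵢ/(AᵢEᵢ) = δ_free.
Σ Lᵢ/(AᵢEᵢ) = 300/(1550×143×10³) + 725/(600×71×10³) + 425/(1075×117×10³) = 2.175×10⁻⁵ mm/N.
So P = 1.958 / 2.175×10⁻⁵ = 90.04 kN, compressive.
For the aluminium segment, free thermal change = 23.1×10⁻⁶×89×725 = 1.491 mm and elastic change from P = 90040×725/(600×71×10³) = 1.532 mm; these oppose, so the net change is 0.0418 mm (segment shortens).

|ΔL| ≈ 0.0418 mm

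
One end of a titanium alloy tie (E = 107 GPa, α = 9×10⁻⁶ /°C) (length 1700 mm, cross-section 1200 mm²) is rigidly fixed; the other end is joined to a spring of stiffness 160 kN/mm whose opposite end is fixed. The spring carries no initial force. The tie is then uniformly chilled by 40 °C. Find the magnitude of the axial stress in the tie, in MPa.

σ ≈ 26.2 MPa (tensile)

The unrestrained thermal change is αΔT L = 9×10⁻⁶ × 40 × 1700 = 0.612 mm.
Let P be the tensile force in the spring. The tie extends elastically by PL/(AE) and the spring stretches by P/k; together these equal δ_free.
So P = δ_free / [L/(AE) + 1/k] = 0.612 / [ 1700/(1200×107×10³) + 1/(160×10³) ].
P = 0.612 / 1.949×10⁻⁵ = 31400 N.
σ = P/A = 31400/1200 = 26.17 MPa.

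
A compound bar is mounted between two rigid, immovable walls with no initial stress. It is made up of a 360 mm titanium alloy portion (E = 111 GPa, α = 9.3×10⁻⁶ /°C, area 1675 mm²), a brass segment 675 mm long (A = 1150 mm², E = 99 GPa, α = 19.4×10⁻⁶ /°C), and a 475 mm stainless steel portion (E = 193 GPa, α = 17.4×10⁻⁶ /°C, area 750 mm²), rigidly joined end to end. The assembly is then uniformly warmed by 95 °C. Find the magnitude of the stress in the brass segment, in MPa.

If the supports were absent, the total length change would be Σ αᵢΔT Lᵢ = 9.3×10⁻⁶×95×360 + 19.4×10⁻⁶×95×675 + 17.4×10⁻⁶×95×475 = 2.347 mm.
The rigid supports impose zero overall length change; the single axial force P common to all segments must satisfy P Σ Lᵢ/(AᵢEᵢ) = δ_free.
The series flexibility is Σ Lᵢ/(AᵢEᵢ) = 360/(1675×111×10³) + 675/(1150×99×10³) + 475/(750×193×10³) = 1.115×10⁻⁵ mm/N.
P = 2.347 / 1.115×10⁻⁵ = 210600 N = 210.6 kN, compressive.
σ_{brass} = P / A = 210600 / 1150 = 183.1 MPa.

σ ≈ 183 MPa (compressive)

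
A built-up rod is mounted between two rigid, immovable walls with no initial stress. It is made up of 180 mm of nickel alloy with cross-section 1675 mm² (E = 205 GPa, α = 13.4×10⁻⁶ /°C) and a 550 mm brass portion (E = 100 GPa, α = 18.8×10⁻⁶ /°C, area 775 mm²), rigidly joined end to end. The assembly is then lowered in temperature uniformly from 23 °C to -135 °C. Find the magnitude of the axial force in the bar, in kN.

Free thermal contraction of the whole bar: Σ αᵢΔT Lᵢ = 13.4×10⁻⁶×158×180 + 18.8×10⁻⁶×158×550 = 2.015 mm.
Since the ends are fixed, an axial force P builds up, equal in every segment, with P · Σ Lᵢ/(AᵢEᵢ) = δ_free.
The series flexibility is Σ Lᵢ/(AᵢEᵢ) = 180/(1675×205×10³) + 550/(775×100×10³) = 7.621×10⁻⁶ mm/N.
P = 2.015 / 7.621×10⁻⁶ = 264400 N = 264.4 kN, tensile.

P ≈ 264 kN (tensile)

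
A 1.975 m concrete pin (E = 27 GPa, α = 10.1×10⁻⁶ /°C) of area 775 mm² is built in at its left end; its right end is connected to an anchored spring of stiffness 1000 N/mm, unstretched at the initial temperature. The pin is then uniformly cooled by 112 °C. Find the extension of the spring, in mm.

Free thermal contraction: δ_free = αΔT L = 10.1×10⁻⁶ × 112 × 1975 = 2.234 mm.
Let P be the tensile force in the spring. The pin extends elastically by PL/(AE) and the spring stretches by P/k; together these equal δ_free.
So P = δ_free / [L/(AE) + 1/k] = 2.234 / [ 1975/(775×27×10³) + 1/(1000) ].
P = 2.234 / 0.001094 = 2041 N.
Spring extension = P/k = 2041/(1000) = 2.041 mm.

δ ≈ 2.04 mm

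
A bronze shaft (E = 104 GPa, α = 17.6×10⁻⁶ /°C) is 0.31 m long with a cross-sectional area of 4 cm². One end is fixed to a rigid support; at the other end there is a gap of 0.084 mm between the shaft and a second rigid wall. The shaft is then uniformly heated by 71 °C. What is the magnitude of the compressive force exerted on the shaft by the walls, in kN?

P ≈ 40.7 kN

Unrestrained expansion: δ_free = αΔT L = 17.6×10⁻⁶ × 71 × 310 = 0.3874 mm.
After closing the 0.084 mm clearance, 0.3874 − 0.084 = 0.3034 mm of expansion remains to be suppressed by the wall.
That suppressed elongation corresponds to σ = E·Δ/L = 104×10³ × 0.3034/310 = 101.8 MPa.
P = σA = 101.8 × 400 = 40.71 kN.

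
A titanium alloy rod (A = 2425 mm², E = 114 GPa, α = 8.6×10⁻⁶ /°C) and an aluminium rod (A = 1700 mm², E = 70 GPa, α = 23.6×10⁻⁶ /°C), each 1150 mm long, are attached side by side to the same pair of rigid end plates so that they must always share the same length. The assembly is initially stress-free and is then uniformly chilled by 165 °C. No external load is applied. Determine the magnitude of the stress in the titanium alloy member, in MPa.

σ ≈ 84.9 MPa (compressive)

The aluminium has the larger α, so on cooling it would change length more than the titanium alloy if both were free. The rigid plates force a common final length, so the aluminium is put into tension and the titanium alloy into compression, with equal and opposite forces P (no external load).
Compatibility of the two members (thermal + elastic change equal): (α₁ − α₂)ΔT = P·[1/(A₁E₁) + 1/(A₂E₂)].
|α₁ − α₂|·ΔT = 15×10⁻⁶ × 165 = 0.002475.
1/(A₁E₁) + 1/(A₂E₂) = 1/(2425×114×10³) + 1/(1700×70×10³) = 1.202×10⁻⁸ N⁻¹.
P = 0.002475 / 1.202×10⁻⁸ = 205900 N = 205.9 kN.
σ_{titanium alloy} = P/A₁ = 205900/2425 = 84.91 MPa, compressive.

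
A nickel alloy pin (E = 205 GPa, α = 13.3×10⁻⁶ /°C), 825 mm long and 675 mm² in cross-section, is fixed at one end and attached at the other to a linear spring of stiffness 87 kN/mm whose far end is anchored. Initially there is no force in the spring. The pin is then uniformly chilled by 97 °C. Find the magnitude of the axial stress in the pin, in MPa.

σ ≈ 90.3 MPa (tensile)

If the spring were absent the pin would shorten by αΔT L = 13.3×10⁻⁶ × 97 × 825 = 1.064 mm.
Let P be the tensile force in the spring. The pin extends elastically by PL/(AE) and the spring stretches by P/k; together these equal δ_free.
So P = δ_free / [L/(AE) + 1/k] = 1.064 / [ 825/(675×205×10³) + 1/(87×10³) ].
P = 1.064 / 1.746×10⁻⁵ = 60970 N.
σ = P/A = 60970/675 = 90.33 MPa.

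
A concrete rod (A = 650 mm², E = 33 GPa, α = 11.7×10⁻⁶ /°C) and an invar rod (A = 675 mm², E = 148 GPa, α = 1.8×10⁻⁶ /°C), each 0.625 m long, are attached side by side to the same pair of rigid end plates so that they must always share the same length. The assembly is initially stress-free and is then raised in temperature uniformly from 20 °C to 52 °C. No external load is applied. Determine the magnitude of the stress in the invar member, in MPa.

σ ≈ 8.29 MPa (tensile)

The concrete has the larger α, so on heating it would change length more than the invar if both were free. The rigid plates force a common final length, so the concrete is put into compression and the invar into tension, with equal and opposite forces P (no external load).
Setting the final lengths equal and cancelling L: (α₁ − α₂)ΔT = P/(A₁E₁) + P/(A₂E₂).
|α₁ − α₂|·ΔT = 9.9×10⁻⁶ × 32 = 0.0003168.
1/(A₁E₁) + 1/(A₂E₂) = 1/(650×33×10³) + 1/(675×148×10³) = 5.663×10⁻⁸ N⁻¹.
P = 0.0003168 / 5.663×10⁻⁸ = 5594 N = 5.594 kN.
σ_{invar} = P/A₂ = 5594/675 = 8.288 MPa, tensile.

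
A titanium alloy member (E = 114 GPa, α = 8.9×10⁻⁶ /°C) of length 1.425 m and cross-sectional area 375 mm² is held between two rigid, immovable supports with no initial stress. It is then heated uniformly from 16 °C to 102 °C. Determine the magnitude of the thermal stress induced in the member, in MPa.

σ ≈ 87.3 MPa (compressive)

The supports are rigid, so the total axial strain is zero. The restrained thermal strain is ε = αΔT = 8.9×10⁻⁶ × 86 = 765.4×10⁻⁶.
The stress required to suppress this strain is σ = Eε = 114×10³ × 765.4×10⁻⁶ = 87.26 MPa, compressive since the member is trying to expand.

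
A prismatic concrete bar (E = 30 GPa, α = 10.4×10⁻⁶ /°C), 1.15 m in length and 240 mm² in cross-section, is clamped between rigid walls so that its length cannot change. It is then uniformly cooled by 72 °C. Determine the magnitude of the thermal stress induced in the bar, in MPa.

σ ≈ 22.5 MPa (tensile)

Because both ends are immovable the net strain is zero, and the suppressed thermal strain is αΔT = 10.4×10⁻⁶ × 72 = 748.8×10⁻⁶.
Hence σ = E·αΔT = 30×10³ × 748.8×10⁻⁶ = 22.46 MPa, tensile.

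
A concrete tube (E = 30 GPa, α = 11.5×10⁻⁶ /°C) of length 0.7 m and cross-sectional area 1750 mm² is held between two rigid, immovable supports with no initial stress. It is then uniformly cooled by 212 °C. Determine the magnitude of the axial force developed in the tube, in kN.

Full restraint means ε = 0, so the stress is σ = EαΔT = 30×10³ × 11.5×10⁻⁶ × 212 = 73.14 MPa.
P = AEαΔT = 1750 × 30×10³ × 11.5×10⁻⁶ × 212 = 128 kN (tensile).

P ≈ 128 kN (tensile)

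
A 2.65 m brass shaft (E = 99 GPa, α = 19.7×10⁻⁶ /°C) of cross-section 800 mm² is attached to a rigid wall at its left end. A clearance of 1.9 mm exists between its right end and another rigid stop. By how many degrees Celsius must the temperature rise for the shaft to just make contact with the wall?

ΔT ≈ 36.4 °C

The gap closes when αΔT L = 1.9 mm, since the shaft is still unstressed at that instant.
So ΔT = g/(αL) = 1.9/(19.7×10⁻⁶ × 2650) = 36.39 °C.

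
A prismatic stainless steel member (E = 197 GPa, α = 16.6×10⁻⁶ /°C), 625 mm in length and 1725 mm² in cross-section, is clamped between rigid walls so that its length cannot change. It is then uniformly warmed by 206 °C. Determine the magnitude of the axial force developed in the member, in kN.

P ≈ 1160 kN (compressive)

With zero net strain, σ = E·αΔT = 197 GPa × 16.6×10⁻⁶ × 206 = 673.7 MPa.
Axial force P = σA = 673.7 × 1725 = 1.162×10⁶ N = 1162 kN, compressive.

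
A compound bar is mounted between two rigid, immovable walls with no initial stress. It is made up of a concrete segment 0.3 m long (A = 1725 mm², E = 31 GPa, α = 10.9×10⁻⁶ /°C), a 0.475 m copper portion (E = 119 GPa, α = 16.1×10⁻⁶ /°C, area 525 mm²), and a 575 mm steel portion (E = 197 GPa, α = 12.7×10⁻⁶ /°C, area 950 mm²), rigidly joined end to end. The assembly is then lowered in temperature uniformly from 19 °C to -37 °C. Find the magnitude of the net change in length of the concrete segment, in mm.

With the walls removed the bar would change length by δ_free = Σ αᵢΔT Lᵢ = 10.9×10⁻⁶×56×300 + 16.1×10⁻⁶×56×475 + 12.7×10⁻⁶×56×575 = 1.02 mm.
The walls prevent any net length change, so an axial force P (same in every segment) develops. Compatibility: P · Σ Lᵢ/(AᵢEᵢ) = δ_free.
The series flexibility is Σ Lᵢ/(AᵢEᵢ) = 300/(1725×31×10³) + 475/(525×119×10³) + 575/(950×197×10³) = 1.629×10⁻⁵ mm/N.
P = 1.02 / 1.629×10⁻⁵ = 62650 N = 62.65 kN, tensile.
For the concrete segment, free thermal change = 10.9×10⁻⁶×56×300 = 0.1831 mm and elastic change from P = 62650×300/(1725×31×10³) = 0.3515 mm; these oppose, so the net change is 0.168 mm (segment lengthens).

|ΔL| ≈ 0.168 mm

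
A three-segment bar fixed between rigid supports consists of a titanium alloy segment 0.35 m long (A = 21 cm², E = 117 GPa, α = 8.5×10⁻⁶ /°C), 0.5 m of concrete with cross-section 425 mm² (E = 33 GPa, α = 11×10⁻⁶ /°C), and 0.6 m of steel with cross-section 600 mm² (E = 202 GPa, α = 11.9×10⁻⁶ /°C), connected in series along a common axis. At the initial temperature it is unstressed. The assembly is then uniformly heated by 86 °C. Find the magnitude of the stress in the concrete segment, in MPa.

σ ≈ 75.2 MPa (compressive)

Free thermal expansion of the whole bar: Σ αᵢΔT Lᵢ = 8.5×10⁻⁶×86×350 + 11×10⁻⁶×86×500 + 11.9×10⁻⁶×86×600 = 1.343 mm.
The rigid supports impose zero overall length change; the single axial force P common to all segments must satisfy P Σ Lᵢ/(AᵢEᵢ) = δ_free.
Σ Lᵢ/(AᵢEᵢ) = 350/(2100×117×10³) + 500/(425×33×10³) + 600/(600×202×10³) = 4.203×10⁻⁵ mm/N.
Hence P = δ_free / Σ(L/AE) = 1.343/4.203×10⁻⁵ = 31.95 kN (compressive).
σ_{concrete} = P / A = 31950 / 425 = 75.19 MPa.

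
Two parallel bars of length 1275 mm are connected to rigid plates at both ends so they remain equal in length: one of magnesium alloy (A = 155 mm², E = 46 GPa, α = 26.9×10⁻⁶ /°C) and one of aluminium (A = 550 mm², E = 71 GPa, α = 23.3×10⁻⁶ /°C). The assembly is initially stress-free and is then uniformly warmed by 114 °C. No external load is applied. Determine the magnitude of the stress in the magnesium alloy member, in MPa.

σ ≈ 16 MPa (compressive)

The magnesium alloy has the larger α, so on heating it would change length more than the aluminium if both were free. The rigid plates force a common final length, so the magnesium alloy is put into compression and the aluminium into tension, with equal and opposite forces P (no external load).
Compatibility of the two members (thermal + elastic change equal): (α₁ − α₂)ΔT = P·[1/(A₁E₁) + 1/(A₂E₂)].
|α₁ − α₂|·ΔT = 3.6×10⁻⁶ × 114 = 0.0004104.
1/(A₁E₁) + 1/(A₂E₂) = 1/(155×46×10³) + 1/(550×71×10³) = 1.659×10⁻⁷ N⁻¹.
P = 0.0004104 / 1.659×10⁻⁷ = 2474 N = 2.474 kN.
σ_{magnesium alloy} = P/A₁ = 2474/155 = 15.96 MPa, compressive.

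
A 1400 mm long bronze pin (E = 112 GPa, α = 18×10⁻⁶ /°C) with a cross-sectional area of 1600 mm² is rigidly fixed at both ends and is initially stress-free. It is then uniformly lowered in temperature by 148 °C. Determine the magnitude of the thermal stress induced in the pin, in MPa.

σ ≈ 298 MPa (tensile)

The supports are rigid, so the total axial strain is zero. The restrained thermal strain is ε = αΔT = 18×10⁻⁶ × 148 = 2664×10⁻⁶.
Hence σ = E·αΔT = 112×10³ × 2664×10⁻⁶ = 298.4 MPa, tensile.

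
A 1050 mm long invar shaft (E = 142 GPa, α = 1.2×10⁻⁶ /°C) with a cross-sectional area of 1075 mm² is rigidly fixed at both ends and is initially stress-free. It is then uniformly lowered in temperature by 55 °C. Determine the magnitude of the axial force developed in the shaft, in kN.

P ≈ 10.1 kN (tensile)

Full restraint means ε = 0, so the stress is σ = EαΔT = 142×10³ × 1.2×10⁻⁶ × 55 = 9.372 MPa.
Axial force P = σA = 9.372 × 1075 = 10070 N = 10.07 kN, tensile.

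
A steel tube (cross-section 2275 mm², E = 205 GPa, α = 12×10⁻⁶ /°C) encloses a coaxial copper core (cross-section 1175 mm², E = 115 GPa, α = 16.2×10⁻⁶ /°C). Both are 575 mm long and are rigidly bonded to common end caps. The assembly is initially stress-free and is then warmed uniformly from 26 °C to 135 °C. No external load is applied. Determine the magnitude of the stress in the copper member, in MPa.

The copper has the larger α, so on heating it would change length more than the steel if both were free. The rigid plates force a common final length, so the copper is put into compression and the steel into tension, with equal and opposite forces P (no external load).
Setting the final lengths equal and cancelling L: (α₁ − α₂)ΔT = P/(A₁E₁) + P/(A₂E₂).
|α₁ − α₂|·ΔT = 4.2×10⁻⁶ × 109 = 0.0004578.
1/(A₁E₁) + 1/(A₂E₂) = 1/(2275×205×10³) + 1/(1175×115×10³) = 9.545×10⁻⁹ N⁻¹.
P = 0.0004578 / 9.545×10⁻⁹ = 47960 N = 47.96 kN.
σ_{copper} = P/A₂ = 47960/1175 = 40.82 MPa, compressive.

σ ≈ 40.8 MPa (compressive)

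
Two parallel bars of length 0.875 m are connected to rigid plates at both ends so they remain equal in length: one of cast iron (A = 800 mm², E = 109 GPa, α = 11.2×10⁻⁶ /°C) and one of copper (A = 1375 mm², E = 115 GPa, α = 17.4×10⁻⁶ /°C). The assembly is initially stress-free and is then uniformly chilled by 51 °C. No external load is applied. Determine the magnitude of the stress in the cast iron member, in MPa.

Equilibrium of a rigid end plate with no external load gives equal and opposite internal forces ±P in the two members. Since α_{copper} > α_{cast iron}, cooling drives the copper into tension and the cast iron into compression.
Compatibility of the two members (thermal + elastic change equal): (α₁ − α₂)ΔT = P·[1/(A₁E₁) + 1/(A₂E₂)].
|α₁ − α₂|·ΔT = 6.2×10⁻⁶ × 51 = 0.0003162.
1/(A₁E₁) + 1/(A₂E₂) = 1/(800×109×10³) + 1/(1375×115×10³) = 1.779×10⁻⁸ N⁻¹.
So P = 0.0003162 / 1.779×10⁻⁸ = 17.77 kN.
σ_{cast iron} = P/A₁ = 17770/800 = 22.22 MPa, compressive.

σ ≈ 22.2 MPa (compressive)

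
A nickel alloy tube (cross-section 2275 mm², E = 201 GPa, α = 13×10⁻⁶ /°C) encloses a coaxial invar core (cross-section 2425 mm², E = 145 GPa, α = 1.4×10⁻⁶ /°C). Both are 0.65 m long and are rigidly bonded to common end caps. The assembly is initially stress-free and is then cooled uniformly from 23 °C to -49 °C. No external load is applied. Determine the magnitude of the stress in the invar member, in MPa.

σ ≈ 68.5 MPa (compressive)

Both members must finish at the same length. With the larger α, the nickel alloy tends to over-contract; the plates restrain it, putting the nickel alloy in tension and the invar in compression. With no external load the two internal forces are equal and opposite, magnitude P.
Setting the final lengths equal and cancelling L: (α₁ − α₂)ΔT = P/(A₁E₁) + P/(A₂E₂).
|α₁ − α₂|·ΔT = 11.6×10⁻⁶ × 72 = 0.0008352.
1/(A₁E₁) + 1/(A₂E₂) = 1/(2275×201×10³) + 1/(2425×145×10³) = 5.031×10⁻⁹ N⁻¹.
So P = 0.0008352 / 5.031×10⁻⁹ = 166 kN.
σ_{invar} = P/A₂ = 166000/2425 = 68.46 MPa, compressive.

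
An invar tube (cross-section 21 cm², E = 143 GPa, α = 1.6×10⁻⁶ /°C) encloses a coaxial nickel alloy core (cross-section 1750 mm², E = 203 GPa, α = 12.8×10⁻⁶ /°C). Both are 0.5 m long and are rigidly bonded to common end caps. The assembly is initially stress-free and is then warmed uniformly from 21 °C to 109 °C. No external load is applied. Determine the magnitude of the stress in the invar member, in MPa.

σ ≈ 76.4 MPa (tensile)

The nickel alloy has the larger α, so on heating it would change length more than the invar if both were free. The rigid plates force a common final length, so the nickel alloy is put into compression and the invar into tension, with equal and opposite forces P (no external load).
Equating the net (thermal + elastic) strains gives |α₁ − α₂|·ΔT = P·[1/(A₁E₁) + 1/(A₂E₂)].
|α₁ − α₂|·ΔT = 11.2×10⁻⁶ × 88 = 0.0009856.
1/(A₁E₁) + 1/(A₂E₂) = 1/(2100×143×10³) + 1/(1750×203×10³) = 6.145×10⁻⁹ N⁻¹.
P = 0.0009856 / 6.145×10⁻⁹ = 160400 N = 160.4 kN.
σ_{invar} = P/A₁ = 160400/2100 = 76.38 MPa, tensile.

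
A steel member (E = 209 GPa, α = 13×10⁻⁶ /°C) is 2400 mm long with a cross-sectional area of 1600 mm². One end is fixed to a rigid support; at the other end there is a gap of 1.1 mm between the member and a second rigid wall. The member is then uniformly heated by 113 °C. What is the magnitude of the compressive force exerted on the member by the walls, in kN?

P ≈ 338 kN

Unrestrained expansion: δ_free = αΔT L = 13×10⁻⁶ × 113 × 2400 = 3.526 mm.
The gap closes (δ_free > 1.1 mm) and the wall then resists a further 3.526 − 1.1 = 2.426 mm of expansion.
So σ = E(δ_free − g)/L = 209×10³ × 2.426/2400 = 211.2 MPa.
P = σA = 211.2 × 1600 = 338 kN.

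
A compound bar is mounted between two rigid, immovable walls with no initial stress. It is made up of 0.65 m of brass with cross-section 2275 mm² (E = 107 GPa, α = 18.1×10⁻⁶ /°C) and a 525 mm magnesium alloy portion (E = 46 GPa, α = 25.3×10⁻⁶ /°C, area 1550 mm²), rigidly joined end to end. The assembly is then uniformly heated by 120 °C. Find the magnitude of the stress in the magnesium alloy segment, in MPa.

With the walls removed the bar would change length by δ_free = Σ αᵢΔT Lᵢ = 18.1×10⁻⁶×120×650 + 25.3×10⁻⁶×120×525 = 3.006 mm.
Since the ends are fixed, an axial force P builds up, equal in every segment, with P · Σ Lᵢ/(AᵢEᵢ) = δ_free.
The series flexibility is Σ Lᵢ/(AᵢEᵢ) = 650/(2275×107×10³) + 525/(1550×46×10³) = 1.003×10⁻⁵ mm/N.
Hence P = δ_free / Σ(L/AE) = 3.006/1.003×10⁻⁵ = 299.6 kN (compressive).
σ_{magnesium alloy} = P / A = 299600 / 1550 = 193.3 MPa.

σ ≈ 193 MPa (compressive)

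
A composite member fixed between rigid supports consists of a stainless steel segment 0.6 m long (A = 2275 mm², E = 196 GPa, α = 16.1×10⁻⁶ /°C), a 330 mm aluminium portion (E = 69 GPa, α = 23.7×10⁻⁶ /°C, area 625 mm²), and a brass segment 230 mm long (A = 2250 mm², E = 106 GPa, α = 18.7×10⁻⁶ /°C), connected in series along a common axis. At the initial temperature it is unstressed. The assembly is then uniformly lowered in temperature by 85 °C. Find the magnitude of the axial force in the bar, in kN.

If the supports were absent, the total length change would be Σ αᵢΔT Lᵢ = 16.1×10⁻⁶×85×600 + 23.7×10⁻⁶×85×330 + 18.7×10⁻⁶×85×230 = 1.851 mm.
Since the ends are fixed, an axial force P builds up, equal in every segment, with P · Σ Lᵢ/(AᵢEᵢ) = δ_free.
Σ Lᵢ/(AᵢEᵢ) = 600/(2275×196×10³) + 330/(625×69×10³) + 230/(2250×106×10³) = 9.962×10⁻⁶ mm/N.
P = 1.851 / 9.962×10⁻⁶ = 185900 N = 185.9 kN, tensile.

P ≈ 186 kN (tensile)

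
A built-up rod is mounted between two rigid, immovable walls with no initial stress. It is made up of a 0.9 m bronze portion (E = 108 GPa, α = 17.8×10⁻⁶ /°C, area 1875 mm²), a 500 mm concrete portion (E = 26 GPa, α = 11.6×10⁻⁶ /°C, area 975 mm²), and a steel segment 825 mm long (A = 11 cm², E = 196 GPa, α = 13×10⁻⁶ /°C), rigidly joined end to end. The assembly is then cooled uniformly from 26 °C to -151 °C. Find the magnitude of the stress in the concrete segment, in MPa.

σ ≈ 211 MPa (tensile)

If the supports were absent, the total length change would be Σ αᵢΔT Lᵢ = 17.8×10⁻⁶×177×900 + 11.6×10⁻⁶×177×500 + 13×10⁻⁶×177×825 = 5.76 mm.
The rigid supports impose zero overall length change; the single axial force P common to all segments must satisfy P Σ Lᵢ/(AᵢEᵢ) = δ_free.
The series flexibility is Σ Lᵢ/(AᵢEᵢ) = 900/(1875×108×10³) + 500/(975×26×10³) + 825/(1100×196×10³) = 2.799×10⁻⁵ mm/N.
Hence P = δ_free / Σ(L/AE) = 5.76/2.799×10⁻⁵ = 205.8 kN (tensile).
σ_{concrete} = P / A = 205800 / 975 = 211 MPa.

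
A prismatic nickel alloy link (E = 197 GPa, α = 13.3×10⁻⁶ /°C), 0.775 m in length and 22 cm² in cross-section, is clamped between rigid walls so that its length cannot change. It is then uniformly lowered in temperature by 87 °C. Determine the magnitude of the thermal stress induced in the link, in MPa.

Because both ends are immovable the net strain is zero, and the suppressed thermal strain is αΔT = 13.3×10⁻⁶ × 87 = 1157.1×10⁻⁶.
Hence σ = E·αΔT = 197×10³ × 1157.1×10⁻⁶ = 227.9 MPa, tensile.

σ ≈ 228 MPa (tensile)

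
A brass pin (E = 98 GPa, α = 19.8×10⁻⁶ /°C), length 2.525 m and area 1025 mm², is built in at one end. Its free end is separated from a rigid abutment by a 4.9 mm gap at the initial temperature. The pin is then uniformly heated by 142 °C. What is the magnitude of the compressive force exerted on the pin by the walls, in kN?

P ≈ 87.5 kN

Free thermal elongation = αΔT L = 19.8×10⁻⁶ × 142 × 2525 = 7.099 mm.
The gap closes (δ_free > 4.9 mm) and the wall then resists a further 7.099 − 4.9 = 2.199 mm of expansion.
That suppressed elongation corresponds to σ = E·Δ/L = 98×10³ × 2.199/2525 = 85.36 MPa.
P = σA = 85.36 × 1025 = 87.49 kN.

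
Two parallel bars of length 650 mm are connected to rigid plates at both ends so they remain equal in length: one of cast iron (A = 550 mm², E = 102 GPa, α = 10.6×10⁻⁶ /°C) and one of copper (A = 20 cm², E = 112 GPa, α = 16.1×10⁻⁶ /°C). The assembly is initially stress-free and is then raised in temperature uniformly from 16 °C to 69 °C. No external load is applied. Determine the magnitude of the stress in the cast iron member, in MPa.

σ ≈ 23.8 MPa (tensile)

The copper has the larger α, so on heating it would change length more than the cast iron if both were free. The rigid plates force a common final length, so the copper is put into compression and the cast iron into tension, with equal and opposite forces P (no external load).
Setting the final lengths equal and cancelling L: (α₁ − α₂)ΔT = P/(A₁E₁) + P/(A₂E₂).
|α₁ − α₂|·ΔT = 5.5×10⁻⁶ × 53 = 0.0002915.
1/(A₁E₁) + 1/(A₂E₂) = 1/(550×102×10³) + 1/(2000×112×10³) = 2.229×10⁻⁸ N⁻¹.
So P = 0.0002915 / 2.229×10⁻⁸ = 13.08 kN.
σ_{cast iron} = P/A₁ = 13080/550 = 23.78 MPa, tensile.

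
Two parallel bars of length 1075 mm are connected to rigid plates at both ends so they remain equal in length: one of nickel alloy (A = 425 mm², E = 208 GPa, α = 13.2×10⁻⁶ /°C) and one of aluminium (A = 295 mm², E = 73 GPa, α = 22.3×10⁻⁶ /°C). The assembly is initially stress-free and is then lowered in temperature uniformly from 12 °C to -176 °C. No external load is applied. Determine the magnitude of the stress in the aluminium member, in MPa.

Equilibrium of a rigid end plate with no external load gives equal and opposite internal forces ±P in the two members. Since α_{aluminium} > α_{nickel alloy}, cooling drives the aluminium into tension and the nickel alloy into compression.
Setting the final lengths equal and cancelling L: (α₁ − α₂)ΔT = P/(A₁E₁) + P/(A₂E₂).
|α₁ − α₂|·ΔT = 9.1×10⁻⁶ × 188 = 0.001711.
1/(A₁E₁) + 1/(A₂E₂) = 1/(425×208×10³) + 1/(295×73×10³) = 5.775×10⁻⁸ N⁻¹.
P = 0.001711 / 5.775×10⁻⁸ = 29630 N = 29.63 kN.
σ_{aluminium} = P/A₂ = 29630/295 = 100.4 MPa, tensile.

σ ≈ 100 MPa (tensile)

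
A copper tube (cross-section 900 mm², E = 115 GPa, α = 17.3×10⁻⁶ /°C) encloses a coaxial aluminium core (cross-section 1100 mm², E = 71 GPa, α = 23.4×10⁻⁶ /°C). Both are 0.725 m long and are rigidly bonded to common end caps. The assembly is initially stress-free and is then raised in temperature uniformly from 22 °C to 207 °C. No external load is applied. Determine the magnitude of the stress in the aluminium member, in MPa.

Both members must finish at the same length. With the larger α, the aluminium tends to over-expand; the plates restrain it, putting the aluminium in compression and the copper in tension. With no external load the two internal forces are equal and opposite, magnitude P.
Setting the final lengths equal and cancelling L: (α₁ − α₂)ΔT = P/(A₁E₁) + P/(A₂E₂).
|α₁ − α₂|·ΔT = 6.1×10⁻⁶ × 185 = 0.001128.
1/(A₁E₁) + 1/(A₂E₂) = 1/(900×115×10³) + 1/(1100×71×10³) = 2.247×10⁻⁸ N⁻¹.
P = 0.001128 / 2.247×10⁻⁸ = 50230 N = 50.23 kN.
σ_{aluminium} = P/A₂ = 50230/1100 = 45.67 MPa, compressive.

σ ≈ 45.7 MPa (compressive)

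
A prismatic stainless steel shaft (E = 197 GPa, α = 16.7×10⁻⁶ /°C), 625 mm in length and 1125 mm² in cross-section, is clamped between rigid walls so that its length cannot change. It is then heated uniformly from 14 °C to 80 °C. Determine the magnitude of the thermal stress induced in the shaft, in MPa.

The supports are rigid, so the total axial strain is zero. The restrained thermal strain is ε = αΔT = 16.7×10⁻⁶ × 66 = 1102.2×10⁻⁶.
Hence σ = E·αΔT = 197×10³ × 1102.2×10⁻⁶ = 217.1 MPa, compressive.

σ ≈ 217 MPa (compressive)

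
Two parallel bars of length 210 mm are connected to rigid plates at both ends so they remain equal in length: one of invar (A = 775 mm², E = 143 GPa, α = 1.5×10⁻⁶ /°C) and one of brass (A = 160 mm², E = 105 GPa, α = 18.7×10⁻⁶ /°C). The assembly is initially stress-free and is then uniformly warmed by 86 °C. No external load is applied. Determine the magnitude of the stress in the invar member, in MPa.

σ ≈ 27.8 MPa (tensile)

Both members must finish at the same length. With the larger α, the brass tends to over-expand; the plates restrain it, putting the brass in compression and the invar in tension. With no external load the two internal forces are equal and opposite, magnitude P.
Setting the final lengths equal and cancelling L: (α₁ − α₂)ΔT = P/(A₁E₁) + P/(A₂E₂).
|α₁ − α₂|·ΔT = 17.2×10⁻⁶ × 86 = 0.001479.
1/(A₁E₁) + 1/(A₂E₂) = 1/(775×143×10³) + 1/(160×105×10³) = 6.855×10⁻⁸ N⁻¹.
P = 0.001479 / 6.855×10⁻⁸ = 21580 N = 21.58 kN.
σ_{invar} = P/A₁ = 21580/775 = 27.84 MPa, tensile.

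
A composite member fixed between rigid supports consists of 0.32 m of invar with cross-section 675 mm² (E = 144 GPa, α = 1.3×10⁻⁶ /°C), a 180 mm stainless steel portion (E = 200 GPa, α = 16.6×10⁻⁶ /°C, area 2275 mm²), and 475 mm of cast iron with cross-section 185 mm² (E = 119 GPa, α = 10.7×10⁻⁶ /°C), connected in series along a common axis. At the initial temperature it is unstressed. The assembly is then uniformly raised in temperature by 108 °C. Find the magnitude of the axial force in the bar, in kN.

P ≈ 36.3 kN (compressive)

With the walls removed the bar would change length by δ_free = Σ αᵢΔT Lᵢ = 1.3×10⁻⁶×108×320 + 16.6×10⁻⁶×108×180 + 10.7×10⁻⁶×108×475 = 0.9165 mm.
Since the ends are fixed, an axial force P builds up, equal in every segment, with P · Σ Lᵢ/(AᵢEᵢ) = δ_free.
The series flexibility is Σ Lᵢ/(AᵢEᵢ) = 320/(675×144×10³) + 180/(2275×200×10³) + 475/(185×119×10³) = 2.526×10⁻⁵ mm/N.
Hence P = δ_free / Σ(L/AE) = 0.9165/2.526×10⁻⁵ = 36.28 kN (compressive).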